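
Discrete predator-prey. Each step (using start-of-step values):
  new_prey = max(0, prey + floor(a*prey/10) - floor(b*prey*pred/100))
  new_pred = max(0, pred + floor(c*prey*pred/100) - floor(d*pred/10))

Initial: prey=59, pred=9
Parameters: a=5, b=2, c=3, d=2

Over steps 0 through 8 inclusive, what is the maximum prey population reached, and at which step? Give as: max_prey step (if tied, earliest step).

Step 1: prey: 59+29-10=78; pred: 9+15-1=23
Step 2: prey: 78+39-35=82; pred: 23+53-4=72
Step 3: prey: 82+41-118=5; pred: 72+177-14=235
Step 4: prey: 5+2-23=0; pred: 235+35-47=223
Step 5: prey: 0+0-0=0; pred: 223+0-44=179
Step 6: prey: 0+0-0=0; pred: 179+0-35=144
Step 7: prey: 0+0-0=0; pred: 144+0-28=116
Step 8: prey: 0+0-0=0; pred: 116+0-23=93
Max prey = 82 at step 2

Answer: 82 2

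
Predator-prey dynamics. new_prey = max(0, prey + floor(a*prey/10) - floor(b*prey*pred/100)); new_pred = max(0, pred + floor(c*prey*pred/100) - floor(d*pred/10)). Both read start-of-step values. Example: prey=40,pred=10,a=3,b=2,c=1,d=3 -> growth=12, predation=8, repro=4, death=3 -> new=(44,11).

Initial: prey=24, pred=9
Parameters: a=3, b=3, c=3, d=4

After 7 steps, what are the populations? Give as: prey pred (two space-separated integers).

Answer: 2 13

Derivation:
Step 1: prey: 24+7-6=25; pred: 9+6-3=12
Step 2: prey: 25+7-9=23; pred: 12+9-4=17
Step 3: prey: 23+6-11=18; pred: 17+11-6=22
Step 4: prey: 18+5-11=12; pred: 22+11-8=25
Step 5: prey: 12+3-9=6; pred: 25+9-10=24
Step 6: prey: 6+1-4=3; pred: 24+4-9=19
Step 7: prey: 3+0-1=2; pred: 19+1-7=13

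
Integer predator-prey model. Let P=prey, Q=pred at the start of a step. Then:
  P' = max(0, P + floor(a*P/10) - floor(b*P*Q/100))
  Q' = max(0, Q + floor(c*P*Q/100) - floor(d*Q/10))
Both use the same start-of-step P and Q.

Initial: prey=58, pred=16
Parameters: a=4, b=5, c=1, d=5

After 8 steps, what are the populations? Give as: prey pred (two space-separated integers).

Step 1: prey: 58+23-46=35; pred: 16+9-8=17
Step 2: prey: 35+14-29=20; pred: 17+5-8=14
Step 3: prey: 20+8-14=14; pred: 14+2-7=9
Step 4: prey: 14+5-6=13; pred: 9+1-4=6
Step 5: prey: 13+5-3=15; pred: 6+0-3=3
Step 6: prey: 15+6-2=19; pred: 3+0-1=2
Step 7: prey: 19+7-1=25; pred: 2+0-1=1
Step 8: prey: 25+10-1=34; pred: 1+0-0=1

Answer: 34 1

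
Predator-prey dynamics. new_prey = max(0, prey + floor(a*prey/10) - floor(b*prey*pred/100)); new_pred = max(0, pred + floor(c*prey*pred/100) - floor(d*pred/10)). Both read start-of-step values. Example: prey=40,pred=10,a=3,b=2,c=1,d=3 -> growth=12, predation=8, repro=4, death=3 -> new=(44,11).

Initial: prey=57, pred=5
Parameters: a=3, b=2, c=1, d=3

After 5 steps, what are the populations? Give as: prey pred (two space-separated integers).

Step 1: prey: 57+17-5=69; pred: 5+2-1=6
Step 2: prey: 69+20-8=81; pred: 6+4-1=9
Step 3: prey: 81+24-14=91; pred: 9+7-2=14
Step 4: prey: 91+27-25=93; pred: 14+12-4=22
Step 5: prey: 93+27-40=80; pred: 22+20-6=36

Answer: 80 36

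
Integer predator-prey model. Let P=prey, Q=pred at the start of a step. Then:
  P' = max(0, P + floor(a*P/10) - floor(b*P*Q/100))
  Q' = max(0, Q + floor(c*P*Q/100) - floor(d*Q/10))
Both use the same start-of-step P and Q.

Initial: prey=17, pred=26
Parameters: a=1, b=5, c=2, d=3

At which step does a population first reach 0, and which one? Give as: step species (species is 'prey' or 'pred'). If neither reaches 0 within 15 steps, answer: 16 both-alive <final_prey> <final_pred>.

Step 1: prey: 17+1-22=0; pred: 26+8-7=27
First extinction: prey at step 1

Answer: 1 prey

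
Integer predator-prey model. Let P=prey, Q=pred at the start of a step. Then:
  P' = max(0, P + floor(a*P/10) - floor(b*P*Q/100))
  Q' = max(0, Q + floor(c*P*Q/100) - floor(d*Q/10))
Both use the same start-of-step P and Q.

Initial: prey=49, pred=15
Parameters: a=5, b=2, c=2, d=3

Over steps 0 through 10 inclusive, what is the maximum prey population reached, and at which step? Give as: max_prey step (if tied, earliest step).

Step 1: prey: 49+24-14=59; pred: 15+14-4=25
Step 2: prey: 59+29-29=59; pred: 25+29-7=47
Step 3: prey: 59+29-55=33; pred: 47+55-14=88
Step 4: prey: 33+16-58=0; pred: 88+58-26=120
Step 5: prey: 0+0-0=0; pred: 120+0-36=84
Step 6: prey: 0+0-0=0; pred: 84+0-25=59
Step 7: prey: 0+0-0=0; pred: 59+0-17=42
Step 8: prey: 0+0-0=0; pred: 42+0-12=30
Step 9: prey: 0+0-0=0; pred: 30+0-9=21
Step 10: prey: 0+0-0=0; pred: 21+0-6=15
Max prey = 59 at step 1

Answer: 59 1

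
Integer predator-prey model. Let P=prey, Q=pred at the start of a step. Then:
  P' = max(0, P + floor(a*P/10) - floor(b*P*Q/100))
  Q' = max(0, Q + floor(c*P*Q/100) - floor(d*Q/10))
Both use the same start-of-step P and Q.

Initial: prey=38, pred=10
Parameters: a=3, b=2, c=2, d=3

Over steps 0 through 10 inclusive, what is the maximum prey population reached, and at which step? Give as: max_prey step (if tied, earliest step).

Step 1: prey: 38+11-7=42; pred: 10+7-3=14
Step 2: prey: 42+12-11=43; pred: 14+11-4=21
Step 3: prey: 43+12-18=37; pred: 21+18-6=33
Step 4: prey: 37+11-24=24; pred: 33+24-9=48
Step 5: prey: 24+7-23=8; pred: 48+23-14=57
Step 6: prey: 8+2-9=1; pred: 57+9-17=49
Step 7: prey: 1+0-0=1; pred: 49+0-14=35
Step 8: prey: 1+0-0=1; pred: 35+0-10=25
Step 9: prey: 1+0-0=1; pred: 25+0-7=18
Step 10: prey: 1+0-0=1; pred: 18+0-5=13
Max prey = 43 at step 2

Answer: 43 2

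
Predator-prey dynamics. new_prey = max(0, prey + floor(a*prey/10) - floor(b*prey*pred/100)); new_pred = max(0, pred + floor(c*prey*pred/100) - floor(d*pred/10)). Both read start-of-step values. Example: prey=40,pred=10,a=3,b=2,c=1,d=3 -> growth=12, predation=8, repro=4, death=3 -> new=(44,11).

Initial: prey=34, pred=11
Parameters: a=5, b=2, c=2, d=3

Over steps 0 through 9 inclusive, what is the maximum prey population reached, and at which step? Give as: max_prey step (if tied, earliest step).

Step 1: prey: 34+17-7=44; pred: 11+7-3=15
Step 2: prey: 44+22-13=53; pred: 15+13-4=24
Step 3: prey: 53+26-25=54; pred: 24+25-7=42
Step 4: prey: 54+27-45=36; pred: 42+45-12=75
Step 5: prey: 36+18-54=0; pred: 75+54-22=107
Step 6: prey: 0+0-0=0; pred: 107+0-32=75
Step 7: prey: 0+0-0=0; pred: 75+0-22=53
Step 8: prey: 0+0-0=0; pred: 53+0-15=38
Step 9: prey: 0+0-0=0; pred: 38+0-11=27
Max prey = 54 at step 3

Answer: 54 3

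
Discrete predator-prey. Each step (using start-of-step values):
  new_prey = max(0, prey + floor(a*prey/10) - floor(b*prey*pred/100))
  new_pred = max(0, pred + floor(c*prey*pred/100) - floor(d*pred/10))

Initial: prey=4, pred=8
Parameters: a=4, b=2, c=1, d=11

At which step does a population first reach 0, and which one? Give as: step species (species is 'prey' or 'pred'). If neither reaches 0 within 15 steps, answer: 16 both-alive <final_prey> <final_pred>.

Answer: 1 pred

Derivation:
Step 1: prey: 4+1-0=5; pred: 8+0-8=0
First extinction: pred at step 1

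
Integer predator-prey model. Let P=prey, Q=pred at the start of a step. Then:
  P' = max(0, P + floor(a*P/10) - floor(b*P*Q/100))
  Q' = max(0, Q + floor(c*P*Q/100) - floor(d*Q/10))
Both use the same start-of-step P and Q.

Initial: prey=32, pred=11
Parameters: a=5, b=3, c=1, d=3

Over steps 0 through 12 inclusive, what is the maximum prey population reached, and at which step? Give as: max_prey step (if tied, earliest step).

Step 1: prey: 32+16-10=38; pred: 11+3-3=11
Step 2: prey: 38+19-12=45; pred: 11+4-3=12
Step 3: prey: 45+22-16=51; pred: 12+5-3=14
Step 4: prey: 51+25-21=55; pred: 14+7-4=17
Step 5: prey: 55+27-28=54; pred: 17+9-5=21
Step 6: prey: 54+27-34=47; pred: 21+11-6=26
Step 7: prey: 47+23-36=34; pred: 26+12-7=31
Step 8: prey: 34+17-31=20; pred: 31+10-9=32
Step 9: prey: 20+10-19=11; pred: 32+6-9=29
Step 10: prey: 11+5-9=7; pred: 29+3-8=24
Step 11: prey: 7+3-5=5; pred: 24+1-7=18
Step 12: prey: 5+2-2=5; pred: 18+0-5=13
Max prey = 55 at step 4

Answer: 55 4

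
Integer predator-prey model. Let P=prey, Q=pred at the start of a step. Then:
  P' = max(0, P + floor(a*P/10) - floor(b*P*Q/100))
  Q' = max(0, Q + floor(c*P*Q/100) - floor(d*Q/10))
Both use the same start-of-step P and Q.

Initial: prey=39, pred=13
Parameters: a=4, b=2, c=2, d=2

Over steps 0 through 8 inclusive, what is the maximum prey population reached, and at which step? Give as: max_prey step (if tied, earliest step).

Answer: 44 1

Derivation:
Step 1: prey: 39+15-10=44; pred: 13+10-2=21
Step 2: prey: 44+17-18=43; pred: 21+18-4=35
Step 3: prey: 43+17-30=30; pred: 35+30-7=58
Step 4: prey: 30+12-34=8; pred: 58+34-11=81
Step 5: prey: 8+3-12=0; pred: 81+12-16=77
Step 6: prey: 0+0-0=0; pred: 77+0-15=62
Step 7: prey: 0+0-0=0; pred: 62+0-12=50
Step 8: prey: 0+0-0=0; pred: 50+0-10=40
Max prey = 44 at step 1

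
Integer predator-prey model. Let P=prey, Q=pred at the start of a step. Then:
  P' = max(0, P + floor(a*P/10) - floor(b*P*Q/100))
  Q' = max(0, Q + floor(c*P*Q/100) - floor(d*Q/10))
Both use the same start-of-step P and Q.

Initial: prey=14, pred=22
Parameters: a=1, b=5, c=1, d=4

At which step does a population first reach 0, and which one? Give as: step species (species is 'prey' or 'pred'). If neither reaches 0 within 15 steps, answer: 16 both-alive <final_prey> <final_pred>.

Answer: 1 prey

Derivation:
Step 1: prey: 14+1-15=0; pred: 22+3-8=17
First extinction: prey at step 1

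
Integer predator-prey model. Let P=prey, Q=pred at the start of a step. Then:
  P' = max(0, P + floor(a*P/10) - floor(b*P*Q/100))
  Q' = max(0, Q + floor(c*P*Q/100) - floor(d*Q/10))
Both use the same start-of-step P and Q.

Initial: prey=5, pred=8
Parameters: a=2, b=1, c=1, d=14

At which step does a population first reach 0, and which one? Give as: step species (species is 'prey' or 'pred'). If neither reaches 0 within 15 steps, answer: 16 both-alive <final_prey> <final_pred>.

Step 1: prey: 5+1-0=6; pred: 8+0-11=0
First extinction: pred at step 1

Answer: 1 pred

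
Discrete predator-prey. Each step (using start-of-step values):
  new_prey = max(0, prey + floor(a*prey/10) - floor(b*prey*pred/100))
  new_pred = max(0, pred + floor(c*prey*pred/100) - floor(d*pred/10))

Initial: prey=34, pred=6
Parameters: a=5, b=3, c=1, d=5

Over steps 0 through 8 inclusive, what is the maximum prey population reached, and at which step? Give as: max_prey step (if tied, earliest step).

Step 1: prey: 34+17-6=45; pred: 6+2-3=5
Step 2: prey: 45+22-6=61; pred: 5+2-2=5
Step 3: prey: 61+30-9=82; pred: 5+3-2=6
Step 4: prey: 82+41-14=109; pred: 6+4-3=7
Step 5: prey: 109+54-22=141; pred: 7+7-3=11
Step 6: prey: 141+70-46=165; pred: 11+15-5=21
Step 7: prey: 165+82-103=144; pred: 21+34-10=45
Step 8: prey: 144+72-194=22; pred: 45+64-22=87
Max prey = 165 at step 6

Answer: 165 6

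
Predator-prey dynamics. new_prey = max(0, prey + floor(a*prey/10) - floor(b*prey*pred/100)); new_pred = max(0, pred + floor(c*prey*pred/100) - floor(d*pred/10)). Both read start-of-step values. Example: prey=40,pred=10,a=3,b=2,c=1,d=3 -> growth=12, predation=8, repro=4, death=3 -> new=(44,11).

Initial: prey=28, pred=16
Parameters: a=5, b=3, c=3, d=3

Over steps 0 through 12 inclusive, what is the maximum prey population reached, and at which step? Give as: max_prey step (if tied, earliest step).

Answer: 29 1

Derivation:
Step 1: prey: 28+14-13=29; pred: 16+13-4=25
Step 2: prey: 29+14-21=22; pred: 25+21-7=39
Step 3: prey: 22+11-25=8; pred: 39+25-11=53
Step 4: prey: 8+4-12=0; pred: 53+12-15=50
Step 5: prey: 0+0-0=0; pred: 50+0-15=35
Step 6: prey: 0+0-0=0; pred: 35+0-10=25
Step 7: prey: 0+0-0=0; pred: 25+0-7=18
Step 8: prey: 0+0-0=0; pred: 18+0-5=13
Step 9: prey: 0+0-0=0; pred: 13+0-3=10
Step 10: prey: 0+0-0=0; pred: 10+0-3=7
Step 11: prey: 0+0-0=0; pred: 7+0-2=5
Step 12: prey: 0+0-0=0; pred: 5+0-1=4
Max prey = 29 at step 1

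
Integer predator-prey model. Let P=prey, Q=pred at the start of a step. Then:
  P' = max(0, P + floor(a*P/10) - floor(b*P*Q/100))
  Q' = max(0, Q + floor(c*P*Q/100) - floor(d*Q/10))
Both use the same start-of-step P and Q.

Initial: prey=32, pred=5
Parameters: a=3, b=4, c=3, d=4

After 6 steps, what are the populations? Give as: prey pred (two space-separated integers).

Answer: 0 19

Derivation:
Step 1: prey: 32+9-6=35; pred: 5+4-2=7
Step 2: prey: 35+10-9=36; pred: 7+7-2=12
Step 3: prey: 36+10-17=29; pred: 12+12-4=20
Step 4: prey: 29+8-23=14; pred: 20+17-8=29
Step 5: prey: 14+4-16=2; pred: 29+12-11=30
Step 6: prey: 2+0-2=0; pred: 30+1-12=19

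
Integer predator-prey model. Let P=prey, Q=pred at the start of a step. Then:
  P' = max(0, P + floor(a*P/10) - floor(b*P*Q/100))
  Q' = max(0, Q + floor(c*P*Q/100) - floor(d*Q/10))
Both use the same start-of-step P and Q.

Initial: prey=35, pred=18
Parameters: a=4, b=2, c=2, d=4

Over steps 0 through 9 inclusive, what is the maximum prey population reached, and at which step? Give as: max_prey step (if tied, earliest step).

Step 1: prey: 35+14-12=37; pred: 18+12-7=23
Step 2: prey: 37+14-17=34; pred: 23+17-9=31
Step 3: prey: 34+13-21=26; pred: 31+21-12=40
Step 4: prey: 26+10-20=16; pred: 40+20-16=44
Step 5: prey: 16+6-14=8; pred: 44+14-17=41
Step 6: prey: 8+3-6=5; pred: 41+6-16=31
Step 7: prey: 5+2-3=4; pred: 31+3-12=22
Step 8: prey: 4+1-1=4; pred: 22+1-8=15
Step 9: prey: 4+1-1=4; pred: 15+1-6=10
Max prey = 37 at step 1

Answer: 37 1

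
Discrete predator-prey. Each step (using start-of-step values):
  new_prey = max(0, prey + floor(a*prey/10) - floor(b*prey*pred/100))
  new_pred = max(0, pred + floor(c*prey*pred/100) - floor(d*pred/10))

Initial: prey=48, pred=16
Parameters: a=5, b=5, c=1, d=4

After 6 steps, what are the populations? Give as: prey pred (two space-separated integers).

Step 1: prey: 48+24-38=34; pred: 16+7-6=17
Step 2: prey: 34+17-28=23; pred: 17+5-6=16
Step 3: prey: 23+11-18=16; pred: 16+3-6=13
Step 4: prey: 16+8-10=14; pred: 13+2-5=10
Step 5: prey: 14+7-7=14; pred: 10+1-4=7
Step 6: prey: 14+7-4=17; pred: 7+0-2=5

Answer: 17 5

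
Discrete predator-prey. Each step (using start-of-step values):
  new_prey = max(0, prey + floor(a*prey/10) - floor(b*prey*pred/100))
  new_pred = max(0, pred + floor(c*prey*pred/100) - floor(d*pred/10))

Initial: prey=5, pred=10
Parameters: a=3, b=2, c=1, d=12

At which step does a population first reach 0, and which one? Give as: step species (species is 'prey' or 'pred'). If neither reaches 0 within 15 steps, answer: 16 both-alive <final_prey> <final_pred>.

Step 1: prey: 5+1-1=5; pred: 10+0-12=0
First extinction: pred at step 1

Answer: 1 pred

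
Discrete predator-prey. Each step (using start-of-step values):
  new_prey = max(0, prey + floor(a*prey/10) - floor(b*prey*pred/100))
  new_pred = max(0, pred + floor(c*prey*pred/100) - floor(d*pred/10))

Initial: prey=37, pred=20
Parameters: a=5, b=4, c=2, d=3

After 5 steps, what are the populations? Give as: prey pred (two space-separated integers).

Answer: 1 16

Derivation:
Step 1: prey: 37+18-29=26; pred: 20+14-6=28
Step 2: prey: 26+13-29=10; pred: 28+14-8=34
Step 3: prey: 10+5-13=2; pred: 34+6-10=30
Step 4: prey: 2+1-2=1; pred: 30+1-9=22
Step 5: prey: 1+0-0=1; pred: 22+0-6=16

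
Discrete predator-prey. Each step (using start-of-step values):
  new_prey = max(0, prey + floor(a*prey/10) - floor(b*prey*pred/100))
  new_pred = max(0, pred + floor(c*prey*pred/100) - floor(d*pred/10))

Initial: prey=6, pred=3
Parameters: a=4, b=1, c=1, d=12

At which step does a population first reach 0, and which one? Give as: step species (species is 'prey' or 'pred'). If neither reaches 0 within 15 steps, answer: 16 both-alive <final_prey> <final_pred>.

Answer: 1 pred

Derivation:
Step 1: prey: 6+2-0=8; pred: 3+0-3=0
First extinction: pred at step 1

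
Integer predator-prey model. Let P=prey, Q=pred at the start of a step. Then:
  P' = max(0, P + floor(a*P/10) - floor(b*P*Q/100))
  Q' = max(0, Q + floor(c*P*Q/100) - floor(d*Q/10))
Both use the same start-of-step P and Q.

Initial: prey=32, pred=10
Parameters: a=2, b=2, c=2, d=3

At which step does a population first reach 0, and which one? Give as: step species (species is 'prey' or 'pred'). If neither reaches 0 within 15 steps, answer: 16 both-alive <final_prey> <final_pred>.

Step 1: prey: 32+6-6=32; pred: 10+6-3=13
Step 2: prey: 32+6-8=30; pred: 13+8-3=18
Step 3: prey: 30+6-10=26; pred: 18+10-5=23
Step 4: prey: 26+5-11=20; pred: 23+11-6=28
Step 5: prey: 20+4-11=13; pred: 28+11-8=31
Step 6: prey: 13+2-8=7; pred: 31+8-9=30
Step 7: prey: 7+1-4=4; pred: 30+4-9=25
Step 8: prey: 4+0-2=2; pred: 25+2-7=20
Step 9: prey: 2+0-0=2; pred: 20+0-6=14
Step 10: prey: 2+0-0=2; pred: 14+0-4=10
Step 11: prey: 2+0-0=2; pred: 10+0-3=7
Step 12: prey: 2+0-0=2; pred: 7+0-2=5
Step 13: prey: 2+0-0=2; pred: 5+0-1=4
Step 14: prey: 2+0-0=2; pred: 4+0-1=3
Step 15: prey: 2+0-0=2; pred: 3+0-0=3
No extinction within 15 steps

Answer: 16 both-alive 2 3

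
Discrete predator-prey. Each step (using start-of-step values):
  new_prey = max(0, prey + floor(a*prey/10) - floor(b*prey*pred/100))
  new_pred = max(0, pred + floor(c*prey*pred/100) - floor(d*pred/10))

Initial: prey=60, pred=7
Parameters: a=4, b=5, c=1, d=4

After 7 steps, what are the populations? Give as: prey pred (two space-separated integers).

Step 1: prey: 60+24-21=63; pred: 7+4-2=9
Step 2: prey: 63+25-28=60; pred: 9+5-3=11
Step 3: prey: 60+24-33=51; pred: 11+6-4=13
Step 4: prey: 51+20-33=38; pred: 13+6-5=14
Step 5: prey: 38+15-26=27; pred: 14+5-5=14
Step 6: prey: 27+10-18=19; pred: 14+3-5=12
Step 7: prey: 19+7-11=15; pred: 12+2-4=10

Answer: 15 10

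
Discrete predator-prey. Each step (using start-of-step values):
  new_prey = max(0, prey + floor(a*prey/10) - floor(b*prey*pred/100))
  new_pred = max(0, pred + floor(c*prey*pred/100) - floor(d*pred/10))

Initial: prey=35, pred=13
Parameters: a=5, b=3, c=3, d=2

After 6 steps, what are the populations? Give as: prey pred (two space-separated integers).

Answer: 0 45

Derivation:
Step 1: prey: 35+17-13=39; pred: 13+13-2=24
Step 2: prey: 39+19-28=30; pred: 24+28-4=48
Step 3: prey: 30+15-43=2; pred: 48+43-9=82
Step 4: prey: 2+1-4=0; pred: 82+4-16=70
Step 5: prey: 0+0-0=0; pred: 70+0-14=56
Step 6: prey: 0+0-0=0; pred: 56+0-11=45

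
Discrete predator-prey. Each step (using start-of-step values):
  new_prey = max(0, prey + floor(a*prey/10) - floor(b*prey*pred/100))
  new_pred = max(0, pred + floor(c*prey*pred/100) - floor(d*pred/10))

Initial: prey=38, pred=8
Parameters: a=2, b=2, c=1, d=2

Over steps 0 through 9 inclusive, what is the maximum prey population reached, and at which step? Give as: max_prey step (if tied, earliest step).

Step 1: prey: 38+7-6=39; pred: 8+3-1=10
Step 2: prey: 39+7-7=39; pred: 10+3-2=11
Step 3: prey: 39+7-8=38; pred: 11+4-2=13
Step 4: prey: 38+7-9=36; pred: 13+4-2=15
Step 5: prey: 36+7-10=33; pred: 15+5-3=17
Step 6: prey: 33+6-11=28; pred: 17+5-3=19
Step 7: prey: 28+5-10=23; pred: 19+5-3=21
Step 8: prey: 23+4-9=18; pred: 21+4-4=21
Step 9: prey: 18+3-7=14; pred: 21+3-4=20
Max prey = 39 at step 1

Answer: 39 1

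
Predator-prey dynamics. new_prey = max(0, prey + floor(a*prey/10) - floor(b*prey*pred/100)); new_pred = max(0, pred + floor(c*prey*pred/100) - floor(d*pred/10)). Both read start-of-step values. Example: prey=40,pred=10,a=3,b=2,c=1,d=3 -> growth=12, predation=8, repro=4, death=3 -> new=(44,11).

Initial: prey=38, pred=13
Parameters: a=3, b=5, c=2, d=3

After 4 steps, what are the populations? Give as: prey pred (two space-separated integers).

Step 1: prey: 38+11-24=25; pred: 13+9-3=19
Step 2: prey: 25+7-23=9; pred: 19+9-5=23
Step 3: prey: 9+2-10=1; pred: 23+4-6=21
Step 4: prey: 1+0-1=0; pred: 21+0-6=15

Answer: 0 15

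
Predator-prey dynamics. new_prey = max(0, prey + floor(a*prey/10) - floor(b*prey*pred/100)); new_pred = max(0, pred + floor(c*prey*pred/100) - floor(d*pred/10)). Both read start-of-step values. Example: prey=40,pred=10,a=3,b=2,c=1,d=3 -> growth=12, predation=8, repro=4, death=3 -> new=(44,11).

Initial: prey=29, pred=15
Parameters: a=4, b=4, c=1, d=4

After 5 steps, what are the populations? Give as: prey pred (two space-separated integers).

Answer: 27 5

Derivation:
Step 1: prey: 29+11-17=23; pred: 15+4-6=13
Step 2: prey: 23+9-11=21; pred: 13+2-5=10
Step 3: prey: 21+8-8=21; pred: 10+2-4=8
Step 4: prey: 21+8-6=23; pred: 8+1-3=6
Step 5: prey: 23+9-5=27; pred: 6+1-2=5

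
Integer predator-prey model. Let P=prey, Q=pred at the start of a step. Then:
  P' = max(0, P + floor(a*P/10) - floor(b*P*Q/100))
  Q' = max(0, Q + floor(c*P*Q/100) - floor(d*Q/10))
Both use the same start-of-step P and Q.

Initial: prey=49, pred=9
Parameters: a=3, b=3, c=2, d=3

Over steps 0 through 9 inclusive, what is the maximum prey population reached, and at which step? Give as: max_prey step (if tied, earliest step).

Answer: 50 1

Derivation:
Step 1: prey: 49+14-13=50; pred: 9+8-2=15
Step 2: prey: 50+15-22=43; pred: 15+15-4=26
Step 3: prey: 43+12-33=22; pred: 26+22-7=41
Step 4: prey: 22+6-27=1; pred: 41+18-12=47
Step 5: prey: 1+0-1=0; pred: 47+0-14=33
Step 6: prey: 0+0-0=0; pred: 33+0-9=24
Step 7: prey: 0+0-0=0; pred: 24+0-7=17
Step 8: prey: 0+0-0=0; pred: 17+0-5=12
Step 9: prey: 0+0-0=0; pred: 12+0-3=9
Max prey = 50 at step 1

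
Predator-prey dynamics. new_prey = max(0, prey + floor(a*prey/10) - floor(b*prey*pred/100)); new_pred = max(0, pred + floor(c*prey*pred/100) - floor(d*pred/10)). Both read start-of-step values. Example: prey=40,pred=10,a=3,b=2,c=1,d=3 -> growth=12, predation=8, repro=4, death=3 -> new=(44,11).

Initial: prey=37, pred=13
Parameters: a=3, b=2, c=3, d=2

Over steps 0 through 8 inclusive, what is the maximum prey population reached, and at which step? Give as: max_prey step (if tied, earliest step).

Step 1: prey: 37+11-9=39; pred: 13+14-2=25
Step 2: prey: 39+11-19=31; pred: 25+29-5=49
Step 3: prey: 31+9-30=10; pred: 49+45-9=85
Step 4: prey: 10+3-17=0; pred: 85+25-17=93
Step 5: prey: 0+0-0=0; pred: 93+0-18=75
Step 6: prey: 0+0-0=0; pred: 75+0-15=60
Step 7: prey: 0+0-0=0; pred: 60+0-12=48
Step 8: prey: 0+0-0=0; pred: 48+0-9=39
Max prey = 39 at step 1

Answer: 39 1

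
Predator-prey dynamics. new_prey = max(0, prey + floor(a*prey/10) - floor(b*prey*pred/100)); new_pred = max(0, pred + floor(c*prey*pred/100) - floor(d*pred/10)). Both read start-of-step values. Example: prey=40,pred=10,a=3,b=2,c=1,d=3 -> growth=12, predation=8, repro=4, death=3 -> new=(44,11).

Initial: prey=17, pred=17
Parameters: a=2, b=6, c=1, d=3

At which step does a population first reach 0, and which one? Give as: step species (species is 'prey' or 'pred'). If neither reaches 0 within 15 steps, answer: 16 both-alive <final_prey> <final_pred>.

Answer: 16 both-alive 1 3

Derivation:
Step 1: prey: 17+3-17=3; pred: 17+2-5=14
Step 2: prey: 3+0-2=1; pred: 14+0-4=10
Step 3: prey: 1+0-0=1; pred: 10+0-3=7
Step 4: prey: 1+0-0=1; pred: 7+0-2=5
Step 5: prey: 1+0-0=1; pred: 5+0-1=4
Step 6: prey: 1+0-0=1; pred: 4+0-1=3
Step 7: prey: 1+0-0=1; pred: 3+0-0=3
Steps 8-15: state stable at prey=1, pred=3 (no change)
No extinction within 15 steps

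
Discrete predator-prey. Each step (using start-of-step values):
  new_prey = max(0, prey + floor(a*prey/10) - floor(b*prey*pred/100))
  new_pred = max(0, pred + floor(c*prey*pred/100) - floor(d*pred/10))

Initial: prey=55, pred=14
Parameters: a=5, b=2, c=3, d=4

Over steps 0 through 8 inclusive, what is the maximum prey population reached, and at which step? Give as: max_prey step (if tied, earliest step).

Answer: 67 1

Derivation:
Step 1: prey: 55+27-15=67; pred: 14+23-5=32
Step 2: prey: 67+33-42=58; pred: 32+64-12=84
Step 3: prey: 58+29-97=0; pred: 84+146-33=197
Step 4: prey: 0+0-0=0; pred: 197+0-78=119
Step 5: prey: 0+0-0=0; pred: 119+0-47=72
Step 6: prey: 0+0-0=0; pred: 72+0-28=44
Step 7: prey: 0+0-0=0; pred: 44+0-17=27
Step 8: prey: 0+0-0=0; pred: 27+0-10=17
Max prey = 67 at step 1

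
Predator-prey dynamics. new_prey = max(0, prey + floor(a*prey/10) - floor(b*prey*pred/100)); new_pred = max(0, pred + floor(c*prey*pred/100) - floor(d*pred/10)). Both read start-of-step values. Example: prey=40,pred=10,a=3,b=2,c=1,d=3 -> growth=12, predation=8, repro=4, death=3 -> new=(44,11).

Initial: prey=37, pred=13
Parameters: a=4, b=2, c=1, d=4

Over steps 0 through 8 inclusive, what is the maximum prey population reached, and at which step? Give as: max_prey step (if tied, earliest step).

Step 1: prey: 37+14-9=42; pred: 13+4-5=12
Step 2: prey: 42+16-10=48; pred: 12+5-4=13
Step 3: prey: 48+19-12=55; pred: 13+6-5=14
Step 4: prey: 55+22-15=62; pred: 14+7-5=16
Step 5: prey: 62+24-19=67; pred: 16+9-6=19
Step 6: prey: 67+26-25=68; pred: 19+12-7=24
Step 7: prey: 68+27-32=63; pred: 24+16-9=31
Step 8: prey: 63+25-39=49; pred: 31+19-12=38
Max prey = 68 at step 6

Answer: 68 6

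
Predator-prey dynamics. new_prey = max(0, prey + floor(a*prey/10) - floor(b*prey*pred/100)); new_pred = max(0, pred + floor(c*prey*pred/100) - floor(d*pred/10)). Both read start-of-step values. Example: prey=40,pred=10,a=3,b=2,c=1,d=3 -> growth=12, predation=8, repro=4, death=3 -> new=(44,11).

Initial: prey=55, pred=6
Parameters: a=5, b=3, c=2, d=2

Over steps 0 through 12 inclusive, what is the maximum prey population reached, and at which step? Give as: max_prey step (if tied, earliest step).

Step 1: prey: 55+27-9=73; pred: 6+6-1=11
Step 2: prey: 73+36-24=85; pred: 11+16-2=25
Step 3: prey: 85+42-63=64; pred: 25+42-5=62
Step 4: prey: 64+32-119=0; pred: 62+79-12=129
Step 5: prey: 0+0-0=0; pred: 129+0-25=104
Step 6: prey: 0+0-0=0; pred: 104+0-20=84
Step 7: prey: 0+0-0=0; pred: 84+0-16=68
Step 8: prey: 0+0-0=0; pred: 68+0-13=55
Step 9: prey: 0+0-0=0; pred: 55+0-11=44
Step 10: prey: 0+0-0=0; pred: 44+0-8=36
Step 11: prey: 0+0-0=0; pred: 36+0-7=29
Step 12: prey: 0+0-0=0; pred: 29+0-5=24
Max prey = 85 at step 2

Answer: 85 2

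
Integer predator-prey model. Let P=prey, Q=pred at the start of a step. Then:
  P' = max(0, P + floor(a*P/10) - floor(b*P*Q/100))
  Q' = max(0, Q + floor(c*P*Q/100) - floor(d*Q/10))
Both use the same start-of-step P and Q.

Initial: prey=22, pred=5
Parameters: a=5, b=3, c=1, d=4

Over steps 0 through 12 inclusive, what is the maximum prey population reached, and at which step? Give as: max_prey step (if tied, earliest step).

Step 1: prey: 22+11-3=30; pred: 5+1-2=4
Step 2: prey: 30+15-3=42; pred: 4+1-1=4
Step 3: prey: 42+21-5=58; pred: 4+1-1=4
Step 4: prey: 58+29-6=81; pred: 4+2-1=5
Step 5: prey: 81+40-12=109; pred: 5+4-2=7
Step 6: prey: 109+54-22=141; pred: 7+7-2=12
Step 7: prey: 141+70-50=161; pred: 12+16-4=24
Step 8: prey: 161+80-115=126; pred: 24+38-9=53
Step 9: prey: 126+63-200=0; pred: 53+66-21=98
Step 10: prey: 0+0-0=0; pred: 98+0-39=59
Step 11: prey: 0+0-0=0; pred: 59+0-23=36
Step 12: prey: 0+0-0=0; pred: 36+0-14=22
Max prey = 161 at step 7

Answer: 161 7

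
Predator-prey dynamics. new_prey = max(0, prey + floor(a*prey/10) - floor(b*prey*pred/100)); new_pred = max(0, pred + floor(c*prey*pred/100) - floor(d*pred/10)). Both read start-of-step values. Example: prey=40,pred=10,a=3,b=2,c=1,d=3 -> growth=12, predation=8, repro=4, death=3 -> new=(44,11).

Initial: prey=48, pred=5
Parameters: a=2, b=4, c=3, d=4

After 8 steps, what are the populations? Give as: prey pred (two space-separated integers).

Step 1: prey: 48+9-9=48; pred: 5+7-2=10
Step 2: prey: 48+9-19=38; pred: 10+14-4=20
Step 3: prey: 38+7-30=15; pred: 20+22-8=34
Step 4: prey: 15+3-20=0; pred: 34+15-13=36
Step 5: prey: 0+0-0=0; pred: 36+0-14=22
Step 6: prey: 0+0-0=0; pred: 22+0-8=14
Step 7: prey: 0+0-0=0; pred: 14+0-5=9
Step 8: prey: 0+0-0=0; pred: 9+0-3=6

Answer: 0 6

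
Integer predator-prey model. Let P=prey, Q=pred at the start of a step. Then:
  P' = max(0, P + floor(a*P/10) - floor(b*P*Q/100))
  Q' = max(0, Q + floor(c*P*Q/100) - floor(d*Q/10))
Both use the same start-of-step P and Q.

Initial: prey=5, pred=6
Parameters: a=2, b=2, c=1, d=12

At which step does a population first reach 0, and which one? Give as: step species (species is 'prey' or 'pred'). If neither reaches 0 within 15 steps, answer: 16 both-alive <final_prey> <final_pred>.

Answer: 1 pred

Derivation:
Step 1: prey: 5+1-0=6; pred: 6+0-7=0
First extinction: pred at step 1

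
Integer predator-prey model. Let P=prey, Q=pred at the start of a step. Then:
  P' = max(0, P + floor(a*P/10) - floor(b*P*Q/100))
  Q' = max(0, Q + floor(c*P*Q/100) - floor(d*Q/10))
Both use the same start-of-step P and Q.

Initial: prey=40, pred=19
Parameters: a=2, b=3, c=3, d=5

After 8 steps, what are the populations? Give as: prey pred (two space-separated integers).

Answer: 0 1

Derivation:
Step 1: prey: 40+8-22=26; pred: 19+22-9=32
Step 2: prey: 26+5-24=7; pred: 32+24-16=40
Step 3: prey: 7+1-8=0; pred: 40+8-20=28
Step 4: prey: 0+0-0=0; pred: 28+0-14=14
Step 5: prey: 0+0-0=0; pred: 14+0-7=7
Step 6: prey: 0+0-0=0; pred: 7+0-3=4
Step 7: prey: 0+0-0=0; pred: 4+0-2=2
Step 8: prey: 0+0-0=0; pred: 2+0-1=1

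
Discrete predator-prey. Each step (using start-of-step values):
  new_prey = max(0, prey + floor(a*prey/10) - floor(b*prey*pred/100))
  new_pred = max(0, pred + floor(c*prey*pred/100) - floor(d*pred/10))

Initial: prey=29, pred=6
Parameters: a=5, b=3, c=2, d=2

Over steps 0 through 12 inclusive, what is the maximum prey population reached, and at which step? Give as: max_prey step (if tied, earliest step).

Answer: 54 3

Derivation:
Step 1: prey: 29+14-5=38; pred: 6+3-1=8
Step 2: prey: 38+19-9=48; pred: 8+6-1=13
Step 3: prey: 48+24-18=54; pred: 13+12-2=23
Step 4: prey: 54+27-37=44; pred: 23+24-4=43
Step 5: prey: 44+22-56=10; pred: 43+37-8=72
Step 6: prey: 10+5-21=0; pred: 72+14-14=72
Step 7: prey: 0+0-0=0; pred: 72+0-14=58
Step 8: prey: 0+0-0=0; pred: 58+0-11=47
Step 9: prey: 0+0-0=0; pred: 47+0-9=38
Step 10: prey: 0+0-0=0; pred: 38+0-7=31
Step 11: prey: 0+0-0=0; pred: 31+0-6=25
Step 12: prey: 0+0-0=0; pred: 25+0-5=20
Max prey = 54 at step 3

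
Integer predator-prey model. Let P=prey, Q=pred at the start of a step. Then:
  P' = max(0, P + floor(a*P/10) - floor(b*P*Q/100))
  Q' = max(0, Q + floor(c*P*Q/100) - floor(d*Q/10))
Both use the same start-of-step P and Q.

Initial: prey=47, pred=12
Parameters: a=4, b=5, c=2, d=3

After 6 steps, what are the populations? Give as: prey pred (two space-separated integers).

Step 1: prey: 47+18-28=37; pred: 12+11-3=20
Step 2: prey: 37+14-37=14; pred: 20+14-6=28
Step 3: prey: 14+5-19=0; pred: 28+7-8=27
Step 4: prey: 0+0-0=0; pred: 27+0-8=19
Step 5: prey: 0+0-0=0; pred: 19+0-5=14
Step 6: prey: 0+0-0=0; pred: 14+0-4=10

Answer: 0 10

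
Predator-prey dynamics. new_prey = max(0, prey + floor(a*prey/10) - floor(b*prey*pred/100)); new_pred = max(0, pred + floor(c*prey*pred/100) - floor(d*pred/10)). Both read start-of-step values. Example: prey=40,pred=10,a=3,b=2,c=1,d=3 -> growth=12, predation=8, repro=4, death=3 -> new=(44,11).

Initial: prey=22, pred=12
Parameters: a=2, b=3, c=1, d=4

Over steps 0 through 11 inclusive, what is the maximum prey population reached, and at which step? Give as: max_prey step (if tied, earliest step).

Step 1: prey: 22+4-7=19; pred: 12+2-4=10
Step 2: prey: 19+3-5=17; pred: 10+1-4=7
Step 3: prey: 17+3-3=17; pred: 7+1-2=6
Step 4: prey: 17+3-3=17; pred: 6+1-2=5
Step 5: prey: 17+3-2=18; pred: 5+0-2=3
Step 6: prey: 18+3-1=20; pred: 3+0-1=2
Step 7: prey: 20+4-1=23; pred: 2+0-0=2
Step 8: prey: 23+4-1=26; pred: 2+0-0=2
Step 9: prey: 26+5-1=30; pred: 2+0-0=2
Step 10: prey: 30+6-1=35; pred: 2+0-0=2
Step 11: prey: 35+7-2=40; pred: 2+0-0=2
Max prey = 40 at step 11

Answer: 40 11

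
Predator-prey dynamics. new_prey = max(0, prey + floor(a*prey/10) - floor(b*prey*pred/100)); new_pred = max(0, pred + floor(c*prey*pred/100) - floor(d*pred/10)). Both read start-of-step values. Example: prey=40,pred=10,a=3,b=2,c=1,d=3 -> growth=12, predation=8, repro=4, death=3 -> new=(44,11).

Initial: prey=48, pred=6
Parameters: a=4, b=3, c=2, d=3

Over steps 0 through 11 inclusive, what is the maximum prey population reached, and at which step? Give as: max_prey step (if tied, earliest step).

Answer: 65 2

Derivation:
Step 1: prey: 48+19-8=59; pred: 6+5-1=10
Step 2: prey: 59+23-17=65; pred: 10+11-3=18
Step 3: prey: 65+26-35=56; pred: 18+23-5=36
Step 4: prey: 56+22-60=18; pred: 36+40-10=66
Step 5: prey: 18+7-35=0; pred: 66+23-19=70
Step 6: prey: 0+0-0=0; pred: 70+0-21=49
Step 7: prey: 0+0-0=0; pred: 49+0-14=35
Step 8: prey: 0+0-0=0; pred: 35+0-10=25
Step 9: prey: 0+0-0=0; pred: 25+0-7=18
Step 10: prey: 0+0-0=0; pred: 18+0-5=13
Step 11: prey: 0+0-0=0; pred: 13+0-3=10
Max prey = 65 at step 2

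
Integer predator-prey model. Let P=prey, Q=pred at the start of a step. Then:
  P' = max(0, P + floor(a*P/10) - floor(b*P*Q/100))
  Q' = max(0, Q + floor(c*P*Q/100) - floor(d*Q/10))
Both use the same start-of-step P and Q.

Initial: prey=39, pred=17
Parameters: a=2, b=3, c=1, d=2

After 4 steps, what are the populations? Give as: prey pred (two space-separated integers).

Answer: 5 17

Derivation:
Step 1: prey: 39+7-19=27; pred: 17+6-3=20
Step 2: prey: 27+5-16=16; pred: 20+5-4=21
Step 3: prey: 16+3-10=9; pred: 21+3-4=20
Step 4: prey: 9+1-5=5; pred: 20+1-4=17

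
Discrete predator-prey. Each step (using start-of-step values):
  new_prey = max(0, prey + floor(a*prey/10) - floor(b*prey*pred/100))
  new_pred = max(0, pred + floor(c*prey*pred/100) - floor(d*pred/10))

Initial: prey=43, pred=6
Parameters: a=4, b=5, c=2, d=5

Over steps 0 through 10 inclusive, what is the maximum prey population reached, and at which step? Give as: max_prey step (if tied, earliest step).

Answer: 48 1

Derivation:
Step 1: prey: 43+17-12=48; pred: 6+5-3=8
Step 2: prey: 48+19-19=48; pred: 8+7-4=11
Step 3: prey: 48+19-26=41; pred: 11+10-5=16
Step 4: prey: 41+16-32=25; pred: 16+13-8=21
Step 5: prey: 25+10-26=9; pred: 21+10-10=21
Step 6: prey: 9+3-9=3; pred: 21+3-10=14
Step 7: prey: 3+1-2=2; pred: 14+0-7=7
Step 8: prey: 2+0-0=2; pred: 7+0-3=4
Step 9: prey: 2+0-0=2; pred: 4+0-2=2
Step 10: prey: 2+0-0=2; pred: 2+0-1=1
Max prey = 48 at step 1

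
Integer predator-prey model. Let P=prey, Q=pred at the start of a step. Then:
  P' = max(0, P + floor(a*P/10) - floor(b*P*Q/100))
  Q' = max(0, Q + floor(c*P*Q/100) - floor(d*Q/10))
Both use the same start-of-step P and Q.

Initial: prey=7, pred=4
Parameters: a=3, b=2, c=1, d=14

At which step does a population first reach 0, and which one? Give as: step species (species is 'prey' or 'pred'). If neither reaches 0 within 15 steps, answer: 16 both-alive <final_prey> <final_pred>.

Step 1: prey: 7+2-0=9; pred: 4+0-5=0
First extinction: pred at step 1

Answer: 1 pred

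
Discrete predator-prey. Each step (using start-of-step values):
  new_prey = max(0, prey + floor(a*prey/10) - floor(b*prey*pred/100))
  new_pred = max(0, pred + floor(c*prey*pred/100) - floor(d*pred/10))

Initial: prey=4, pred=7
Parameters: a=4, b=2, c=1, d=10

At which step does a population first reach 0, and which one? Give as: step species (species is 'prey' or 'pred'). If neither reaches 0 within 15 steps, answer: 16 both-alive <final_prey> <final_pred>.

Step 1: prey: 4+1-0=5; pred: 7+0-7=0
First extinction: pred at step 1

Answer: 1 pred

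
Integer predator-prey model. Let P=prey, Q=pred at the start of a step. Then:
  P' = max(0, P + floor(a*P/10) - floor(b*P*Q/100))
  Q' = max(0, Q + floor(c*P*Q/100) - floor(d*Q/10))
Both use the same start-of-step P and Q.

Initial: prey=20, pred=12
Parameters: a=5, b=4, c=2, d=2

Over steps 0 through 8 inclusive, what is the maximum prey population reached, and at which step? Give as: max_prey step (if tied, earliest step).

Answer: 21 1

Derivation:
Step 1: prey: 20+10-9=21; pred: 12+4-2=14
Step 2: prey: 21+10-11=20; pred: 14+5-2=17
Step 3: prey: 20+10-13=17; pred: 17+6-3=20
Step 4: prey: 17+8-13=12; pred: 20+6-4=22
Step 5: prey: 12+6-10=8; pred: 22+5-4=23
Step 6: prey: 8+4-7=5; pred: 23+3-4=22
Step 7: prey: 5+2-4=3; pred: 22+2-4=20
Step 8: prey: 3+1-2=2; pred: 20+1-4=17
Max prey = 21 at step 1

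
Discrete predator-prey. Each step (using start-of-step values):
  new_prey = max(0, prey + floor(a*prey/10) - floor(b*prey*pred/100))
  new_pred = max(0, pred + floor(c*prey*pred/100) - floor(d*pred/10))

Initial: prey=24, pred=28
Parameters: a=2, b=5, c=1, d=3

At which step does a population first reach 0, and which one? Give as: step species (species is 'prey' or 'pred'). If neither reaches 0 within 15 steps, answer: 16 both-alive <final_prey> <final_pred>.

Step 1: prey: 24+4-33=0; pred: 28+6-8=26
First extinction: prey at step 1

Answer: 1 prey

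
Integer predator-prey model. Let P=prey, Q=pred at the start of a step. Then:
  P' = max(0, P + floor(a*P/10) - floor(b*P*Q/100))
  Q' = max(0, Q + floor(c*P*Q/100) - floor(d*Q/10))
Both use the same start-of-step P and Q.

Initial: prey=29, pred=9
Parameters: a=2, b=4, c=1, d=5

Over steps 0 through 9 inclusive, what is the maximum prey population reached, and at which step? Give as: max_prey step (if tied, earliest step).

Step 1: prey: 29+5-10=24; pred: 9+2-4=7
Step 2: prey: 24+4-6=22; pred: 7+1-3=5
Step 3: prey: 22+4-4=22; pred: 5+1-2=4
Step 4: prey: 22+4-3=23; pred: 4+0-2=2
Step 5: prey: 23+4-1=26; pred: 2+0-1=1
Step 6: prey: 26+5-1=30; pred: 1+0-0=1
Step 7: prey: 30+6-1=35; pred: 1+0-0=1
Step 8: prey: 35+7-1=41; pred: 1+0-0=1
Step 9: prey: 41+8-1=48; pred: 1+0-0=1
Max prey = 48 at step 9

Answer: 48 9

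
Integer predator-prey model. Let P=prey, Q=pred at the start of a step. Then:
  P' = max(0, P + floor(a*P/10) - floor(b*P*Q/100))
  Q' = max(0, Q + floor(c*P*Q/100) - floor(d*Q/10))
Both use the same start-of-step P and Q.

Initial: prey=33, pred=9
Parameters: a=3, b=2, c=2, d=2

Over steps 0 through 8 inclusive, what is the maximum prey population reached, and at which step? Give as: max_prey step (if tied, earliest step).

Answer: 39 2

Derivation:
Step 1: prey: 33+9-5=37; pred: 9+5-1=13
Step 2: prey: 37+11-9=39; pred: 13+9-2=20
Step 3: prey: 39+11-15=35; pred: 20+15-4=31
Step 4: prey: 35+10-21=24; pred: 31+21-6=46
Step 5: prey: 24+7-22=9; pred: 46+22-9=59
Step 6: prey: 9+2-10=1; pred: 59+10-11=58
Step 7: prey: 1+0-1=0; pred: 58+1-11=48
Step 8: prey: 0+0-0=0; pred: 48+0-9=39
Max prey = 39 at step 2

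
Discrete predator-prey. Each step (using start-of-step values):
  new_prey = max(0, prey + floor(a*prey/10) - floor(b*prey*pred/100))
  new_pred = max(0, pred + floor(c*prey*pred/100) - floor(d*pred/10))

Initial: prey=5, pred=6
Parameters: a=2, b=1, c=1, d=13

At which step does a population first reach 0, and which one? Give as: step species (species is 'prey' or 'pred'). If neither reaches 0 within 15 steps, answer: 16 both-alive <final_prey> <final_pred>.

Step 1: prey: 5+1-0=6; pred: 6+0-7=0
First extinction: pred at step 1

Answer: 1 pred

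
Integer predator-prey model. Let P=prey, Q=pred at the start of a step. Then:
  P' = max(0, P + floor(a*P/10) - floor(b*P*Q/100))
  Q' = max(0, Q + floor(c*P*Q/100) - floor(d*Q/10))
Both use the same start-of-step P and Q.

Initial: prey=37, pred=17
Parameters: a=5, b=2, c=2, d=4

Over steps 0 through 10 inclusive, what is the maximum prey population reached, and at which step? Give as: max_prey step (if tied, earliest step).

Step 1: prey: 37+18-12=43; pred: 17+12-6=23
Step 2: prey: 43+21-19=45; pred: 23+19-9=33
Step 3: prey: 45+22-29=38; pred: 33+29-13=49
Step 4: prey: 38+19-37=20; pred: 49+37-19=67
Step 5: prey: 20+10-26=4; pred: 67+26-26=67
Step 6: prey: 4+2-5=1; pred: 67+5-26=46
Step 7: prey: 1+0-0=1; pred: 46+0-18=28
Step 8: prey: 1+0-0=1; pred: 28+0-11=17
Step 9: prey: 1+0-0=1; pred: 17+0-6=11
Step 10: prey: 1+0-0=1; pred: 11+0-4=7
Max prey = 45 at step 2

Answer: 45 2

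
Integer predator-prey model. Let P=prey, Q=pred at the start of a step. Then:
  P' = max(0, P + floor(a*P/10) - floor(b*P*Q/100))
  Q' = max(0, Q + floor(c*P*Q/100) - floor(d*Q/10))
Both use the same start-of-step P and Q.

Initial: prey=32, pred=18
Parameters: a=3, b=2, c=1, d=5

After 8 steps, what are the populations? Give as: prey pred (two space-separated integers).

Answer: 67 7

Derivation:
Step 1: prey: 32+9-11=30; pred: 18+5-9=14
Step 2: prey: 30+9-8=31; pred: 14+4-7=11
Step 3: prey: 31+9-6=34; pred: 11+3-5=9
Step 4: prey: 34+10-6=38; pred: 9+3-4=8
Step 5: prey: 38+11-6=43; pred: 8+3-4=7
Step 6: prey: 43+12-6=49; pred: 7+3-3=7
Step 7: prey: 49+14-6=57; pred: 7+3-3=7
Step 8: prey: 57+17-7=67; pred: 7+3-3=7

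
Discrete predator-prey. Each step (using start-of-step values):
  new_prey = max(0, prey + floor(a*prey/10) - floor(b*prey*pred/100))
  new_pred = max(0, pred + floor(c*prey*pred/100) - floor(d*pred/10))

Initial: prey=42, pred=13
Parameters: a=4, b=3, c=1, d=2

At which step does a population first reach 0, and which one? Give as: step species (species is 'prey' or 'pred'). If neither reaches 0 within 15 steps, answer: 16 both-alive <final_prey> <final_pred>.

Step 1: prey: 42+16-16=42; pred: 13+5-2=16
Step 2: prey: 42+16-20=38; pred: 16+6-3=19
Step 3: prey: 38+15-21=32; pred: 19+7-3=23
Step 4: prey: 32+12-22=22; pred: 23+7-4=26
Step 5: prey: 22+8-17=13; pred: 26+5-5=26
Step 6: prey: 13+5-10=8; pred: 26+3-5=24
Step 7: prey: 8+3-5=6; pred: 24+1-4=21
Step 8: prey: 6+2-3=5; pred: 21+1-4=18
Step 9: prey: 5+2-2=5; pred: 18+0-3=15
Step 10: prey: 5+2-2=5; pred: 15+0-3=12
Step 11: prey: 5+2-1=6; pred: 12+0-2=10
Step 12: prey: 6+2-1=7; pred: 10+0-2=8
Step 13: prey: 7+2-1=8; pred: 8+0-1=7
Step 14: prey: 8+3-1=10; pred: 7+0-1=6
Step 15: prey: 10+4-1=13; pred: 6+0-1=5
No extinction within 15 steps

Answer: 16 both-alive 13 5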